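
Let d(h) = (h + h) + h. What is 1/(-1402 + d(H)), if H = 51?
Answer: -1/1249 ≈ -0.00080064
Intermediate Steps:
d(h) = 3*h (d(h) = 2*h + h = 3*h)
1/(-1402 + d(H)) = 1/(-1402 + 3*51) = 1/(-1402 + 153) = 1/(-1249) = -1/1249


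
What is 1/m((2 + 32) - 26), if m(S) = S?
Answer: ⅛ ≈ 0.12500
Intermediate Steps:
1/m((2 + 32) - 26) = 1/((2 + 32) - 26) = 1/(34 - 26) = 1/8 = ⅛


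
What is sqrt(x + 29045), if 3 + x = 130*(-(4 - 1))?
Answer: 2*sqrt(7163) ≈ 169.27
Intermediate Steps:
x = -393 (x = -3 + 130*(-(4 - 1)) = -3 + 130*(-1*3) = -3 + 130*(-3) = -3 - 390 = -393)
sqrt(x + 29045) = sqrt(-393 + 29045) = sqrt(28652) = 2*sqrt(7163)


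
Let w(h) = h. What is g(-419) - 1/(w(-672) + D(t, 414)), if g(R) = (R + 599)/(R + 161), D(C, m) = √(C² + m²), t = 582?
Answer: -74374/104877 - √14170/9756 ≈ -0.72136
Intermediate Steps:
g(R) = (599 + R)/(161 + R)
g(-419) - 1/(w(-672) + D(t, 414)) = (599 - 419)/(161 - 419) - 1/(-672 + √(582² + 414²)) = 180/(-258) - 1/(-672 + √(338724 + 171396)) = -1/258*180 - 1/(-672 + √510120) = -30/43 - 1/(-672 + 6*√14170)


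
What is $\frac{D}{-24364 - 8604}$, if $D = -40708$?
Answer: $\frac{10177}{8242} \approx 1.2348$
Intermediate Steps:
$\frac{D}{-24364 - 8604} = - \frac{40708}{-24364 - 8604} = - \frac{40708}{-32968} = \left(-40708\right) \left(- \frac{1}{32968}\right) = \frac{10177}{8242}$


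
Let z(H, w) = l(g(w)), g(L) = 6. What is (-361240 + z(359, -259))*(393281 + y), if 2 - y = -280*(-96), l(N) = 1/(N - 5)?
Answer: -132359053317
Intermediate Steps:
l(N) = 1/(-5 + N)
z(H, w) = 1 (z(H, w) = 1/(-5 + 6) = 1/1 = 1)
y = -26878 (y = 2 - (-280)*(-96) = 2 - 1*26880 = 2 - 26880 = -26878)
(-361240 + z(359, -259))*(393281 + y) = (-361240 + 1)*(393281 - 26878) = -361239*366403 = -132359053317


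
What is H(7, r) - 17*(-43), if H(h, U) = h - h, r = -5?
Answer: 731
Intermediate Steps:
H(h, U) = 0
H(7, r) - 17*(-43) = 0 - 17*(-43) = 0 + 731 = 731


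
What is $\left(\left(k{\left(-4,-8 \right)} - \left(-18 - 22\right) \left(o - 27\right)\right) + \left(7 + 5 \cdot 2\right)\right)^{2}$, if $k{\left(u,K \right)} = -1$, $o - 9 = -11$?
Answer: $1308736$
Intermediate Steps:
$o = -2$ ($o = 9 - 11 = -2$)
$\left(\left(k{\left(-4,-8 \right)} - \left(-18 - 22\right) \left(o - 27\right)\right) + \left(7 + 5 \cdot 2\right)\right)^{2} = \left(\left(-1 - \left(-18 - 22\right) \left(-2 - 27\right)\right) + \left(7 + 5 \cdot 2\right)\right)^{2} = \left(\left(-1 - \left(-40\right) \left(-29\right)\right) + \left(7 + 10\right)\right)^{2} = \left(\left(-1 - 1160\right) + 17\right)^{2} = \left(-1161 + 17\right)^{2} = \left(-1144\right)^{2} = 1308736$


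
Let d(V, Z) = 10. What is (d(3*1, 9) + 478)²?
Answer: 238144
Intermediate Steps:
(d(3*1, 9) + 478)² = (10 + 478)² = 488² = 238144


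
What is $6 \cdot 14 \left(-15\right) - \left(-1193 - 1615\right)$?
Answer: $1548$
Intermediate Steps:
$6 \cdot 14 \left(-15\right) - \left(-1193 - 1615\right) = 84 \left(-15\right) - -2808 = -1260 + 2808 = 1548$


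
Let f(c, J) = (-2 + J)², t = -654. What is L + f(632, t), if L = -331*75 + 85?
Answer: 405596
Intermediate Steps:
L = -24740 (L = -24825 + 85 = -24740)
L + f(632, t) = -24740 + (-2 - 654)² = -24740 + (-656)² = -24740 + 430336 = 405596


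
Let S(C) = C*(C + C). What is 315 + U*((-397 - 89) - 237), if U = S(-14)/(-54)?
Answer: 50071/9 ≈ 5563.4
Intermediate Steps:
S(C) = 2*C² (S(C) = C*(2*C) = 2*C²)
U = -196/27 (U = (2*(-14)²)/(-54) = (2*196)*(-1/54) = 392*(-1/54) = -196/27 ≈ -7.2593)
315 + U*((-397 - 89) - 237) = 315 - 196*((-397 - 89) - 237)/27 = 315 - 196*(-486 - 237)/27 = 315 - 196/27*(-723) = 315 + 47236/9 = 50071/9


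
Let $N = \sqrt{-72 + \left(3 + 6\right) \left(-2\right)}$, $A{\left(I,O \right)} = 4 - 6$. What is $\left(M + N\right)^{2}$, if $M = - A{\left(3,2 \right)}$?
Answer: $-86 + 12 i \sqrt{10} \approx -86.0 + 37.947 i$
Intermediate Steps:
$A{\left(I,O \right)} = -2$ ($A{\left(I,O \right)} = 4 - 6 = -2$)
$M = 2$ ($M = \left(-1\right) \left(-2\right) = 2$)
$N = 3 i \sqrt{10}$ ($N = \sqrt{-72 + 9 \left(-2\right)} = \sqrt{-72 - 18} = \sqrt{-90} = 3 i \sqrt{10} \approx 9.4868 i$)
$\left(M + N\right)^{2} = \left(2 + 3 i \sqrt{10}\right)^{2}$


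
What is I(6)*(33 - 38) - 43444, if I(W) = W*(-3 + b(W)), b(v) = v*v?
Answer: -44434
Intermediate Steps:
b(v) = v²
I(W) = W*(-3 + W²)
I(6)*(33 - 38) - 43444 = (6*(-3 + 6²))*(33 - 38) - 43444 = (6*(-3 + 36))*(-5) - 43444 = (6*33)*(-5) - 43444 = 198*(-5) - 43444 = -990 - 43444 = -44434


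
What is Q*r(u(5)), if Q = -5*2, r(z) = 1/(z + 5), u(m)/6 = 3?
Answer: -10/23 ≈ -0.43478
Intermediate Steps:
u(m) = 18 (u(m) = 6*3 = 18)
r(z) = 1/(5 + z)
Q = -10
Q*r(u(5)) = -10/(5 + 18) = -10/23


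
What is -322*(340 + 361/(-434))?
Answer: -3385577/31 ≈ -1.0921e+5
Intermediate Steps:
-322*(340 + 361/(-434)) = -322*(340 + 361*(-1/434)) = -322*(340 - 361/434) = -322*147199/434 = -3385577/31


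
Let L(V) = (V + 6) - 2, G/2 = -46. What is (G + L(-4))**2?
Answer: 8464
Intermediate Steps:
G = -92 (G = 2*(-46) = -92)
L(V) = 4 + V (L(V) = (6 + V) - 2 = 4 + V)
(G + L(-4))**2 = (-92 + (4 - 4))**2 = (-92 + 0)**2 = (-92)**2 = 8464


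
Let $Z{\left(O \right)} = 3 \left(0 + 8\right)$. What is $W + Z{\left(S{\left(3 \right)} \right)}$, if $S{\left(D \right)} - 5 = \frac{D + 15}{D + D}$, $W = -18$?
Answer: $6$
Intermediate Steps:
$S{\left(D \right)} = 5 + \frac{15 + D}{2 D}$ ($S{\left(D \right)} = 5 + \frac{D + 15}{D + D} = 5 + \frac{15 + D}{2 D}$)
$Z{\left(O \right)} = 24$ ($Z{\left(O \right)} = 3 \cdot 8 = 24$)
$W + Z{\left(S{\left(3 \right)} \right)} = -18 + 24 = 6$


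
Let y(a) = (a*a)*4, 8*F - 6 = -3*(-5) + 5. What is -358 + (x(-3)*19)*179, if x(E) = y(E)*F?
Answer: 397559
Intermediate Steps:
F = 13/4 (F = 3/4 + (-3*(-5) + 5)/8 = 3/4 + (15 + 5)/8 = 3/4 + (1/8)*20 = 3/4 + 5/2 = 13/4 ≈ 3.2500)
y(a) = 4*a**2 (y(a) = a**2*4 = 4*a**2)
x(E) = 13*E**2 (x(E) = (4*E**2)*(13/4) = 13*E**2)
-358 + (x(-3)*19)*179 = -358 + ((13*(-3)**2)*19)*179 = -358 + ((13*9)*19)*179 = -358 + (117*19)*179 = -358 + 2223*179 = -358 + 397917 = 397559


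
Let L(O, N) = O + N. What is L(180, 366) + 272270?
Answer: 272816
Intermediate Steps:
L(O, N) = N + O
L(180, 366) + 272270 = (366 + 180) + 272270 = 546 + 272270 = 272816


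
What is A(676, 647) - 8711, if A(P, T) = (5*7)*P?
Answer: 14949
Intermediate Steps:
A(P, T) = 35*P
A(676, 647) - 8711 = 35*676 - 8711 = 23660 - 8711 = 14949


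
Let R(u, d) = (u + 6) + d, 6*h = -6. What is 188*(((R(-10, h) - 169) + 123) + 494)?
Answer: 83284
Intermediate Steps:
h = -1 (h = (1/6)*(-6) = -1)
R(u, d) = 6 + d + u (R(u, d) = (6 + u) + d = 6 + d + u)
188*(((R(-10, h) - 169) + 123) + 494) = 188*((((6 - 1 - 10) - 169) + 123) + 494) = 188*(((-5 - 169) + 123) + 494) = 188*((-174 + 123) + 494) = 188*(-51 + 494) = 188*443 = 83284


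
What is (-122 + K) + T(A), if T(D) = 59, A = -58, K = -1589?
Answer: -1652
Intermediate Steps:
(-122 + K) + T(A) = (-122 - 1589) + 59 = -1711 + 59 = -1652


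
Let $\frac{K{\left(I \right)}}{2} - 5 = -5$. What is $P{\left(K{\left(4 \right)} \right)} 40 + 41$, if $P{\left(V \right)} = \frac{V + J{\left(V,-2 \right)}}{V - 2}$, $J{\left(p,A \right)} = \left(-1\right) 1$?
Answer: $61$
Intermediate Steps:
$J{\left(p,A \right)} = -1$
$K{\left(I \right)} = 0$ ($K{\left(I \right)} = 10 + 2 \left(-5\right) = 10 - 10 = 0$)
$P{\left(V \right)} = \frac{-1 + V}{-2 + V}$ ($P{\left(V \right)} = \frac{V - 1}{V - 2} = \frac{-1 + V}{-2 + V}$)
$P{\left(K{\left(4 \right)} \right)} 40 + 41 = \frac{-1 + 0}{-2 + 0} \cdot 40 + 41 = \frac{1}{-2} \left(-1\right) 40 + 41 = \left(- \frac{1}{2}\right) \left(-1\right) 40 + 41 = \frac{1}{2} \cdot 40 + 41 = 20 + 41 = 61$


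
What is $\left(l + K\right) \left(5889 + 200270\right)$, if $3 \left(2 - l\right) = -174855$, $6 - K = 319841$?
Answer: $-53920474132$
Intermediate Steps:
$K = -319835$ ($K = 6 - 319841 = -319835$)
$l = 58287$ ($l = 2 - -58285 = 2 + 58285 = 58287$)
$\left(l + K\right) \left(5889 + 200270\right) = \left(58287 - 319835\right) \left(5889 + 200270\right) = \left(-261548\right) 206159 = -53920474132$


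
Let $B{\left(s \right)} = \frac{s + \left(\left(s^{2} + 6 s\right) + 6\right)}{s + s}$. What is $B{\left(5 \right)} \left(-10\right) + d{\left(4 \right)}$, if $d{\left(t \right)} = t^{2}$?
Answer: $-50$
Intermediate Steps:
$B{\left(s \right)} = \frac{6 + s^{2} + 7 s}{2 s}$ ($B{\left(s \right)} = \frac{s + \left(6 + s^{2} + 6 s\right)}{2 s} = \left(6 + s^{2} + 7 s\right) \frac{1}{2 s} = \frac{6 + s^{2} + 7 s}{2 s}$)
$B{\left(5 \right)} \left(-10\right) + d{\left(4 \right)} = \frac{6 + 5 \left(7 + 5\right)}{2 \cdot 5} \left(-10\right) + 4^{2} = \frac{1}{2} \cdot \frac{1}{5} \left(6 + 5 \cdot 12\right) \left(-10\right) + 16 = \frac{1}{2} \cdot \frac{1}{5} \left(6 + 60\right) \left(-10\right) + 16 = \frac{1}{2} \cdot \frac{1}{5} \cdot 66 \left(-10\right) + 16 = \frac{33}{5} \left(-10\right) + 16 = -66 + 16 = -50$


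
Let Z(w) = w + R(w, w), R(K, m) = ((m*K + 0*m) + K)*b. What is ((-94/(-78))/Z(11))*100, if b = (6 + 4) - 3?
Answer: 940/7293 ≈ 0.12889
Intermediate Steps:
b = 7 (b = 10 - 3 = 7)
R(K, m) = 7*K + 7*K*m (R(K, m) = ((m*K + 0*m) + K)*7 = ((K*m + 0) + K)*7 = (K*m + K)*7 = (K + K*m)*7 = 7*K + 7*K*m)
Z(w) = w + 7*w*(1 + w)
((-94/(-78))/Z(11))*100 = ((-94/(-78))/((11*(8 + 7*11))))*100 = ((-94*(-1/78))/((11*(8 + 77))))*100 = (47/(39*((11*85))))*100 = ((47/39)/935)*100 = ((47/39)*(1/935))*100 = (47/36465)*100 = 940/7293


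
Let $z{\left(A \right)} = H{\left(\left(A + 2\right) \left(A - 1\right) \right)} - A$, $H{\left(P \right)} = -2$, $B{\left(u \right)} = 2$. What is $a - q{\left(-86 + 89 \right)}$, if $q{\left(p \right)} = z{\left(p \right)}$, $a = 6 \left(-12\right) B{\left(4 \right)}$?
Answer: $-139$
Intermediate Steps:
$a = -144$ ($a = 6 \left(-12\right) 2 = \left(-72\right) 2 = -144$)
$z{\left(A \right)} = -2 - A$
$q{\left(p \right)} = -2 - p$
$a - q{\left(-86 + 89 \right)} = -144 - \left(-2 - \left(-86 + 89\right)\right) = -144 - \left(-2 - 3\right) = -144 - -5 = -144 + 5 = -139$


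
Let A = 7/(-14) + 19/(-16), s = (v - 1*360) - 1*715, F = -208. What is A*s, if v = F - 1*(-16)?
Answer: 34209/16 ≈ 2138.1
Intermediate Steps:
v = -192 (v = -208 - 1*(-16) = -208 + 16 = -192)
s = -1267 (s = (-192 - 1*360) - 1*715 = (-192 - 360) - 715 = -552 - 715 = -1267)
A = -27/16 (A = 7*(-1/14) + 19*(-1/16) = -1/2 - 19/16 = -27/16 ≈ -1.6875)
A*s = -27/16*(-1267) = 34209/16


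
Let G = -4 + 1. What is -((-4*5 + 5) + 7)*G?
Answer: -24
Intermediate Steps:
G = -3
-((-4*5 + 5) + 7)*G = -((-4*5 + 5) + 7)*(-3) = -((-20 + 5) + 7)*(-3) = -(-15 + 7)*(-3) = -(-8)*(-3) = -1*24 = -24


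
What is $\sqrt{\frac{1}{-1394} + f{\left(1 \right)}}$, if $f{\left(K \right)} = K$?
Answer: $\frac{\sqrt{1941842}}{1394} \approx 0.99964$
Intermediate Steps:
$\sqrt{\frac{1}{-1394} + f{\left(1 \right)}} = \sqrt{\frac{1}{-1394} + 1} = \sqrt{- \frac{1}{1394} + 1} = \sqrt{\frac{1393}{1394}} = \frac{\sqrt{1941842}}{1394}$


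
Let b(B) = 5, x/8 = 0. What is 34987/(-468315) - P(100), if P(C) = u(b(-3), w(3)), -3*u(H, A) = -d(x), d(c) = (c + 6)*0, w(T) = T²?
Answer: -34987/468315 ≈ -0.074708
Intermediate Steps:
x = 0 (x = 8*0 = 0)
d(c) = 0 (d(c) = (6 + c)*0 = 0)
u(H, A) = 0 (u(H, A) = -(-1)*0/3 = -⅓*0 = 0)
P(C) = 0
34987/(-468315) - P(100) = 34987/(-468315) - 1*0 = 34987*(-1/468315) + 0 = -34987/468315 + 0 = -34987/468315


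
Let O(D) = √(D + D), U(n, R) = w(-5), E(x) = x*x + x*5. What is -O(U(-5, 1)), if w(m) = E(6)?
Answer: -2*√33 ≈ -11.489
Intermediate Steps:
E(x) = x² + 5*x
w(m) = 66 (w(m) = 6*(5 + 6) = 6*11 = 66)
U(n, R) = 66
O(D) = √2*√D (O(D) = √(2*D) = √2*√D)
-O(U(-5, 1)) = -√2*√66 = -2*√33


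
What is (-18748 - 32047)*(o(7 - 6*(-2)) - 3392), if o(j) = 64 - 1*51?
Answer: 171636305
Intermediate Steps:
o(j) = 13 (o(j) = 64 - 51 = 13)
(-18748 - 32047)*(o(7 - 6*(-2)) - 3392) = (-18748 - 32047)*(13 - 3392) = -50795*(-3379) = 171636305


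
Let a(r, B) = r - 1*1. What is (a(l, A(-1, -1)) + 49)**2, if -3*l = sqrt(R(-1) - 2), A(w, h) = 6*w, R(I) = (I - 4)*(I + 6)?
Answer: (48 - I*sqrt(3))**2 ≈ 2301.0 - 166.28*I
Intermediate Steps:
R(I) = (-4 + I)*(6 + I)
l = -I*sqrt(3) (l = -sqrt((-24 + (-1)**2 + 2*(-1)) - 2)/3 = -sqrt((-24 + 1 - 2) - 2)/3 = -sqrt(-25 - 2)/3 = -I*sqrt(3) ≈ -1.732*I)
a(r, B) = -1 + r (a(r, B) = r - 1 = -1 + r)
(a(l, A(-1, -1)) + 49)**2 = ((-1 - I*sqrt(3)) + 49)**2 = (48 - I*sqrt(3))**2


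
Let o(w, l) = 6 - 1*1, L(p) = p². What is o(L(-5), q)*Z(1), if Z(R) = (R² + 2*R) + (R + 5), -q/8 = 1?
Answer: 45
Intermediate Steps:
q = -8 (q = -8*1 = -8)
Z(R) = 5 + R² + 3*R (Z(R) = (R² + 2*R) + (5 + R) = 5 + R² + 3*R)
o(w, l) = 5 (o(w, l) = 6 - 1 = 5)
o(L(-5), q)*Z(1) = 5*(5 + 1² + 3*1) = 5*(5 + 1 + 3) = 5*9 = 45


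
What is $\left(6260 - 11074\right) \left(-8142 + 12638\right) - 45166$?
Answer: $-21688910$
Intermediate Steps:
$\left(6260 - 11074\right) \left(-8142 + 12638\right) - 45166 = \left(-4814\right) 4496 - 45166 = -21643744 - 45166 = -21688910$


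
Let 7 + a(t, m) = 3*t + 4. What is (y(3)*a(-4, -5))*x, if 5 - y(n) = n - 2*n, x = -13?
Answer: 1560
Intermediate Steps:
y(n) = 5 + n (y(n) = 5 - (n - 2*n) = 5 - (-1)*n = 5 + n)
a(t, m) = -3 + 3*t (a(t, m) = -7 + (3*t + 4) = -7 + (4 + 3*t) = -3 + 3*t)
(y(3)*a(-4, -5))*x = ((5 + 3)*(-3 + 3*(-4)))*(-13) = (8*(-3 - 12))*(-13) = (8*(-15))*(-13) = -120*(-13) = 1560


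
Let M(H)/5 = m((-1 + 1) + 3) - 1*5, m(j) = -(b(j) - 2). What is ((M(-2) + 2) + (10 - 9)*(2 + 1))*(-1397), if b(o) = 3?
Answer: 34925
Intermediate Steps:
m(j) = -1 (m(j) = -(3 - 2) = -1*1 = -1)
M(H) = -30 (M(H) = 5*(-1 - 1*5) = 5*(-1 - 5) = 5*(-6) = -30)
((M(-2) + 2) + (10 - 9)*(2 + 1))*(-1397) = ((-30 + 2) + (10 - 9)*(2 + 1))*(-1397) = (-28 + 1*3)*(-1397) = (-28 + 3)*(-1397) = -25*(-1397) = 34925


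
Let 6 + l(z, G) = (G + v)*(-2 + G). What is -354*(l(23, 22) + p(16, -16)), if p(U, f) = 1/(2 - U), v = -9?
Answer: -629235/7 ≈ -89891.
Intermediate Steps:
l(z, G) = -6 + (-9 + G)*(-2 + G) (l(z, G) = -6 + (G - 9)*(-2 + G) = -6 + (-9 + G)*(-2 + G))
-354*(l(23, 22) + p(16, -16)) = -354*((12 + 22**2 - 11*22) - 1/(-2 + 16)) = -354*((12 + 484 - 242) - 1/14) = -354*(254 - 1*1/14) = -354*(254 - 1/14) = -354*3555/14 = -629235/7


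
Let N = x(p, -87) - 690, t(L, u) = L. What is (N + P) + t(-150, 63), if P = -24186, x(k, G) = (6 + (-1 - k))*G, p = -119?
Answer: -35814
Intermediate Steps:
x(k, G) = G*(5 - k) (x(k, G) = (5 - k)*G = G*(5 - k))
N = -11478 (N = -87*(5 - 1*(-119)) - 690 = -87*(5 + 119) - 690 = -87*124 - 690 = -10788 - 690 = -11478)
(N + P) + t(-150, 63) = (-11478 - 24186) - 150 = -35664 - 150 = -35814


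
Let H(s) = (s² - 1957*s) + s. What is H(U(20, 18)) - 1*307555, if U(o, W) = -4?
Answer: -299715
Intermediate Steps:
H(s) = s² - 1956*s
H(U(20, 18)) - 1*307555 = -4*(-1956 - 4) - 1*307555 = -4*(-1960) - 307555 = 7840 - 307555 = -299715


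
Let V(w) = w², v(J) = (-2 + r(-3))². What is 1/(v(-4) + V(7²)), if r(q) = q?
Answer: 1/2426 ≈ 0.00041220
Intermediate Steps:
v(J) = 25 (v(J) = (-2 - 3)² = (-5)² = 25)
1/(v(-4) + V(7²)) = 1/(25 + (7²)²) = 1/(25 + 49²) = 1/(25 + 2401) = 1/2426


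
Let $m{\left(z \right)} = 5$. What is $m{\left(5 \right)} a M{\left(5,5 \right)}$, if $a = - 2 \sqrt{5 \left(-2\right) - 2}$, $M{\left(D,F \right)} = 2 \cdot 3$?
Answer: $- 120 i \sqrt{3} \approx - 207.85 i$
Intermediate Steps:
$M{\left(D,F \right)} = 6$
$a = - 4 i \sqrt{3}$ ($a = - 2 \sqrt{-10 - 2} = - 2 \sqrt{-12} = - 2 \cdot 2 i \sqrt{3} = - 4 i \sqrt{3} \approx - 6.9282 i$)
$m{\left(5 \right)} a M{\left(5,5 \right)} = 5 \left(- 4 i \sqrt{3}\right) 6 = - 20 i \sqrt{3} \cdot 6 = - 120 i \sqrt{3}$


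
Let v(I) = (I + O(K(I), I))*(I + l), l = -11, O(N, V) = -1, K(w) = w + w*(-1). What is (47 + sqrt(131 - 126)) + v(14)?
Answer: 86 + sqrt(5) ≈ 88.236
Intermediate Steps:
K(w) = 0 (K(w) = w - w = 0)
v(I) = (-1 + I)*(-11 + I) (v(I) = (I - 1)*(I - 11) = (-1 + I)*(-11 + I))
(47 + sqrt(131 - 126)) + v(14) = (47 + sqrt(131 - 126)) + (11 + 14**2 - 12*14) = (47 + sqrt(5)) + (11 + 196 - 168) = (47 + sqrt(5)) + 39 = 86 + sqrt(5)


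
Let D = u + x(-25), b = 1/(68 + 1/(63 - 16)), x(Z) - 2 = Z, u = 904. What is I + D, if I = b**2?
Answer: 9004534938/10220809 ≈ 881.00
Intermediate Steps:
x(Z) = 2 + Z
b = 47/3197 (b = 1/(68 + 1/47) = 1/(3197/47) = 47/3197 ≈ 0.014701)
I = 2209/10220809 (I = (47/3197)**2 = 2209/10220809 ≈ 0.00021613)
D = 881 (D = 904 + (2 - 25) = 904 - 23 = 881)
I + D = 2209/10220809 + 881 = 9004534938/10220809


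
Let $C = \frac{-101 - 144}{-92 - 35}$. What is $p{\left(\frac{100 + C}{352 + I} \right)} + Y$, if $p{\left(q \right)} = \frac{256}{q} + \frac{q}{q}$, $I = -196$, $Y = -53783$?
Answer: $- \frac{230378706}{4315} \approx -53390.0$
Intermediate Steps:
$C = \frac{245}{127}$ ($C = - \frac{245}{-127} = \left(-245\right) \left(- \frac{1}{127}\right) = \frac{245}{127} \approx 1.9291$)
$p{\left(q \right)} = 1 + \frac{256}{q}$ ($p{\left(q \right)} = \frac{256}{q} + 1 = 1 + \frac{256}{q}$)
$p{\left(\frac{100 + C}{352 + I} \right)} + Y = \frac{256 + \frac{100 + \frac{245}{127}}{352 - 196}}{\left(100 + \frac{245}{127}\right) \frac{1}{352 - 196}} - 53783 = \frac{256 + \frac{12945}{127 \cdot 156}}{\frac{12945}{127} \cdot \frac{1}{156}} - 53783 = \frac{256 + \frac{12945}{127} \cdot \frac{1}{156}}{\frac{12945}{127} \cdot \frac{1}{156}} - 53783 = \frac{256 + \frac{4315}{6604}}{\frac{4315}{6604}} - 53783 = \frac{6604}{4315} \cdot \frac{1694939}{6604} - 53783 = \frac{1694939}{4315} - 53783 = - \frac{230378706}{4315}$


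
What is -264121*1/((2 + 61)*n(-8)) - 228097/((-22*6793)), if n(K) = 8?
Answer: -19678433039/37660392 ≈ -522.52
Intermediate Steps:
-264121*1/((2 + 61)*n(-8)) - 228097/((-22*6793)) = -264121*1/(8*(2 + 61)) - 228097/((-22*6793)) = -264121/(63*8) - 228097/(-149446) = -264121/504 - 228097*(-1/149446) = -264121*1/504 + 228097/149446 = -264121/504 + 228097/149446 = -19678433039/37660392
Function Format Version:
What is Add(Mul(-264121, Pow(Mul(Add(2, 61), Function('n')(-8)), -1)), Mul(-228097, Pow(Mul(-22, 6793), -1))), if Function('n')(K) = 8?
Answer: Rational(-19678433039, 37660392) ≈ -522.52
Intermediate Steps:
Add(Mul(-264121, Pow(Mul(Add(2, 61), Function('n')(-8)), -1)), Mul(-228097, Pow(Mul(-22, 6793), -1))) = Add(Mul(-264121, Pow(Mul(Add(2, 61), 8), -1)), Mul(-228097, Pow(Mul(-22, 6793), -1))) = Add(Mul(-264121, Pow(Mul(63, 8), -1)), Mul(-228097, Pow(-149446, -1))) = Add(Mul(-264121, Pow(504, -1)), Mul(-228097, Rational(-1, 149446))) = Add(Mul(-264121, Rational(1, 504)), Rational(228097, 149446)) = Add(Rational(-264121, 504), Rational(228097, 149446)) = Rational(-19678433039, 37660392)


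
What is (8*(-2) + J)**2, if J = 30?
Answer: 196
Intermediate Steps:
(8*(-2) + J)**2 = (8*(-2) + 30)**2 = (-16 + 30)**2 = 14**2 = 196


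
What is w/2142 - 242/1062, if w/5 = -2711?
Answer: -276181/42126 ≈ -6.5561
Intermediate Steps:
w = -13555 (w = 5*(-2711) = -13555)
w/2142 - 242/1062 = -13555/2142 - 242/1062 = -13555*1/2142 - 242*1/1062 = -13555/2142 - 121/531 = -276181/42126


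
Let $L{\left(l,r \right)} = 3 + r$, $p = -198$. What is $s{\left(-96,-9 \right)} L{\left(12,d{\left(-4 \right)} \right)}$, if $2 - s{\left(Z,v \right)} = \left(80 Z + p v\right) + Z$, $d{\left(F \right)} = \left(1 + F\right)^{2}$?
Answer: $71952$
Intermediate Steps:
$s{\left(Z,v \right)} = 2 - 81 Z + 198 v$ ($s{\left(Z,v \right)} = 2 - \left(\left(80 Z - 198 v\right) + Z\right) = 2 - \left(\left(- 198 v + 80 Z\right) + Z\right) = 2 - \left(- 198 v + 81 Z\right) = 2 - 81 Z + 198 v$)
$s{\left(-96,-9 \right)} L{\left(12,d{\left(-4 \right)} \right)} = \left(2 - -7776 + 198 \left(-9\right)\right) \left(3 + \left(1 - 4\right)^{2}\right) = \left(2 + 7776 - 1782\right) \left(3 + \left(-3\right)^{2}\right) = 5996 \left(3 + 9\right) = 5996 \cdot 12 = 71952$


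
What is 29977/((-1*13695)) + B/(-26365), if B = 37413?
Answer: -260542928/72213735 ≈ -3.6079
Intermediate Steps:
29977/((-1*13695)) + B/(-26365) = 29977/((-1*13695)) + 37413/(-26365) = 29977/(-13695) + 37413*(-1/26365) = 29977*(-1/13695) - 37413/26365 = -29977/13695 - 37413/26365 = -260542928/72213735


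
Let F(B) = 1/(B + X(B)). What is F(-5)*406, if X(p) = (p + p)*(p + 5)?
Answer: -406/5 ≈ -81.200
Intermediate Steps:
X(p) = 2*p*(5 + p) (X(p) = (2*p)*(5 + p) = 2*p*(5 + p))
F(B) = 1/(B + 2*B*(5 + B))
F(-5)*406 = (1/((-5)*(11 + 2*(-5))))*406 = -1/(5*(11 - 10))*406 = -1/5/1*406 = -1/5*1*406 = -1/5*406 = -406/5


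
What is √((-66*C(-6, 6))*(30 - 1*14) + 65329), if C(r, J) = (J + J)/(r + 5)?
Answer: √78001 ≈ 279.29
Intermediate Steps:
C(r, J) = 2*J/(5 + r) (C(r, J) = (2*J)/(5 + r) = 2*J/(5 + r))
√((-66*C(-6, 6))*(30 - 1*14) + 65329) = √((-132*6/(5 - 6))*(30 - 1*14) + 65329) = √((-132*6/(-1))*(30 - 14) + 65329) = √(-132*6*(-1)*16 + 65329) = √(-66*(-12)*16 + 65329) = √(792*16 + 65329) = √(12672 + 65329) = √78001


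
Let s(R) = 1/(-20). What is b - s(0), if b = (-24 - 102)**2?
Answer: 317521/20 ≈ 15876.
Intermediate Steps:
b = 15876 (b = (-126)**2 = 15876)
s(R) = -1/20
b - s(0) = 15876 - 1*(-1/20) = 15876 + 1/20 = 317521/20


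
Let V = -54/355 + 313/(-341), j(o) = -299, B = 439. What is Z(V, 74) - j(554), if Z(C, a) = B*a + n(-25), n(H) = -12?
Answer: 32773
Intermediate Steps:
V = -129529/121055 (V = -54*1/355 + 313*(-1/341) = -54/355 - 313/341 = -129529/121055 ≈ -1.0700)
Z(C, a) = -12 + 439*a (Z(C, a) = 439*a - 12 = -12 + 439*a)
Z(V, 74) - j(554) = (-12 + 439*74) - 1*(-299) = (-12 + 32486) + 299 = 32474 + 299 = 32773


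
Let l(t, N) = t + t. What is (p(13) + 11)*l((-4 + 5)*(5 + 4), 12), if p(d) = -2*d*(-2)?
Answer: 1134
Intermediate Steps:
p(d) = 4*d
l(t, N) = 2*t
(p(13) + 11)*l((-4 + 5)*(5 + 4), 12) = (4*13 + 11)*(2*((-4 + 5)*(5 + 4))) = (52 + 11)*(2*(1*9)) = 63*(2*9) = 63*18 = 1134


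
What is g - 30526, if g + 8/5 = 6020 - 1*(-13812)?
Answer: -53478/5 ≈ -10696.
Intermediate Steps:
g = 99152/5 (g = -8/5 + (6020 - 1*(-13812)) = -8/5 + (6020 + 13812) = -8/5 + 19832 = 99152/5 ≈ 19830.)
g - 30526 = 99152/5 - 30526 = -53478/5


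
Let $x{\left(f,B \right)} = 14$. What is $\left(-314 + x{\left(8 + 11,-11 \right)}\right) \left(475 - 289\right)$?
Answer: $-55800$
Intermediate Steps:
$\left(-314 + x{\left(8 + 11,-11 \right)}\right) \left(475 - 289\right) = \left(-314 + 14\right) \left(475 - 289\right) = \left(-300\right) 186 = -55800$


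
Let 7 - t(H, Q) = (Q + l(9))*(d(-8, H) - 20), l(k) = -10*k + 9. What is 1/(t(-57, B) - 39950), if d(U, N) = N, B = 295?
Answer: -1/23465 ≈ -4.2617e-5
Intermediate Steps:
l(k) = 9 - 10*k
t(H, Q) = 7 - (-81 + Q)*(-20 + H) (t(H, Q) = 7 - (Q + (9 - 10*9))*(H - 20) = 7 - (Q + (9 - 90))*(-20 + H) = 7 - (Q - 81)*(-20 + H) = 7 - (-81 + Q)*(-20 + H))
1/(t(-57, B) - 39950) = 1/((-1613 + 20*295 + 81*(-57) - 1*(-57)*295) - 39950) = 1/((-1613 + 5900 - 4617 + 16815) - 39950) = 1/(16485 - 39950) = 1/(-23465) = -1/23465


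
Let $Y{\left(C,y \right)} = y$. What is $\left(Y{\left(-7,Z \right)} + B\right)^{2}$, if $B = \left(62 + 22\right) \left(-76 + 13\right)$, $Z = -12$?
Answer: $28132416$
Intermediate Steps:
$B = -5292$ ($B = 84 \left(-63\right) = -5292$)
$\left(Y{\left(-7,Z \right)} + B\right)^{2} = \left(-12 - 5292\right)^{2} = \left(-5304\right)^{2} = 28132416$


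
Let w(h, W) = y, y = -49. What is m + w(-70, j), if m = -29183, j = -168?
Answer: -29232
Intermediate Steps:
w(h, W) = -49
m + w(-70, j) = -29183 - 49 = -29232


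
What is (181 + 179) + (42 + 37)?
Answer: 439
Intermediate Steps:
(181 + 179) + (42 + 37) = 360 + 79 = 439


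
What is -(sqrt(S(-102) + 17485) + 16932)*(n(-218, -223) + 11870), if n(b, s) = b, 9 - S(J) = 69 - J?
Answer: -197291664 - 11652*sqrt(17323) ≈ -1.9883e+8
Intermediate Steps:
S(J) = -60 + J (S(J) = 9 - (69 - J) = 9 + (-69 + J) = -60 + J)
-(sqrt(S(-102) + 17485) + 16932)*(n(-218, -223) + 11870) = -(sqrt((-60 - 102) + 17485) + 16932)*(-218 + 11870) = -(sqrt(-162 + 17485) + 16932)*11652 = -(sqrt(17323) + 16932)*11652 = -(16932 + sqrt(17323))*11652 = -(197291664 + 11652*sqrt(17323)) = -197291664 - 11652*sqrt(17323)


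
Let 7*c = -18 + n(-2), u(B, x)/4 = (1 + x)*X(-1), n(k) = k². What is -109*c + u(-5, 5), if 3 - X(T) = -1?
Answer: 314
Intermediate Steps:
X(T) = 4 (X(T) = 3 - 1*(-1) = 3 + 1 = 4)
u(B, x) = 16 + 16*x (u(B, x) = 4*((1 + x)*4) = 4*(4 + 4*x) = 16 + 16*x)
c = -2 (c = (-18 + (-2)²)/7 = (-18 + 4)/7 = (⅐)*(-14) = -2)
-109*c + u(-5, 5) = -109*(-2) + (16 + 16*5) = 218 + (16 + 80) = 218 + 96 = 314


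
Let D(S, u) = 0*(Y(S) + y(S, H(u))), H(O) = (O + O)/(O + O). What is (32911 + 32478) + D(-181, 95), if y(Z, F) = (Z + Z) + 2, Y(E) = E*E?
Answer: 65389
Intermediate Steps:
Y(E) = E²
H(O) = 1 (H(O) = (2*O)/((2*O)) = (2*O)*(1/(2*O)) = 1)
y(Z, F) = 2 + 2*Z (y(Z, F) = 2*Z + 2 = 2 + 2*Z)
D(S, u) = 0 (D(S, u) = 0*(S² + (2 + 2*S)) = 0*(2 + S² + 2*S) = 0)
(32911 + 32478) + D(-181, 95) = (32911 + 32478) + 0 = 65389 + 0 = 65389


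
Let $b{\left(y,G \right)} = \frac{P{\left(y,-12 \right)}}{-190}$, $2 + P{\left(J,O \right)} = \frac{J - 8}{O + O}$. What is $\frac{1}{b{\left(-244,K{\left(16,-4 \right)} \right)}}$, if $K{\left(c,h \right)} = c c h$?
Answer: $- \frac{380}{17} \approx -22.353$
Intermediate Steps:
$P{\left(J,O \right)} = -2 + \frac{-8 + J}{2 O}$ ($P{\left(J,O \right)} = -2 + \frac{J - 8}{O + O} = -2 + \frac{-8 + J}{2 O}$)
$K{\left(c,h \right)} = h c^{2}$ ($K{\left(c,h \right)} = c^{2} h = h c^{2}$)
$b{\left(y,G \right)} = \frac{1}{114} + \frac{y}{4560}$ ($b{\left(y,G \right)} = \frac{\frac{1}{2} \frac{1}{-12} \left(-8 + y - -48\right)}{-190} = \frac{1}{2} \left(- \frac{1}{12}\right) \left(-8 + y + 48\right) \left(- \frac{1}{190}\right) = \frac{1}{2} \left(- \frac{1}{12}\right) \left(40 + y\right) \left(- \frac{1}{190}\right) = \left(- \frac{5}{3} - \frac{y}{24}\right) \left(- \frac{1}{190}\right) = \frac{1}{114} + \frac{y}{4560}$)
$\frac{1}{b{\left(-244,K{\left(16,-4 \right)} \right)}} = \frac{1}{\frac{1}{114} + \frac{1}{4560} \left(-244\right)} = \frac{1}{\frac{1}{114} - \frac{61}{1140}} = \frac{1}{- \frac{17}{380}} = - \frac{380}{17}$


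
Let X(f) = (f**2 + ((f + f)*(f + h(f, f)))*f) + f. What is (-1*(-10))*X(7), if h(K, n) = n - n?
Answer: 7420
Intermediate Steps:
h(K, n) = 0
X(f) = f + f**2 + 2*f**3 (X(f) = (f**2 + ((f + f)*(f + 0))*f) + f = (f**2 + ((2*f)*f)*f) + f = (f**2 + (2*f**2)*f) + f = (f**2 + 2*f**3) + f = f + f**2 + 2*f**3)
(-1*(-10))*X(7) = (-1*(-10))*(7*(1 + 7 + 2*7**2)) = 10*(7*(1 + 7 + 2*49)) = 10*(7*(1 + 7 + 98)) = 10*(7*106) = 10*742 = 7420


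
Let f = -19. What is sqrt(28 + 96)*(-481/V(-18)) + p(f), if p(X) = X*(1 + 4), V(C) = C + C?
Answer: -95 + 481*sqrt(31)/18 ≈ 53.783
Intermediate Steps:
V(C) = 2*C
p(X) = 5*X (p(X) = X*5 = 5*X)
sqrt(28 + 96)*(-481/V(-18)) + p(f) = sqrt(28 + 96)*(-481/(2*(-18))) + 5*(-19) = sqrt(124)*(-481/(-36)) - 95 = (2*sqrt(31))*(-481*(-1/36)) - 95 = (2*sqrt(31))*(481/36) - 95 = 481*sqrt(31)/18 - 95 = -95 + 481*sqrt(31)/18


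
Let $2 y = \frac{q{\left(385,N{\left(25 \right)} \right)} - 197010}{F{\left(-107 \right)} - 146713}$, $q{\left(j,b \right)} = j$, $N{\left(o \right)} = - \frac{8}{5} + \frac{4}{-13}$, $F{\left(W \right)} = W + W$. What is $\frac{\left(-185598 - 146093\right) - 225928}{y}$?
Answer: $- \frac{14896233966}{17875} \approx -8.3336 \cdot 10^{5}$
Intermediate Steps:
$F{\left(W \right)} = 2 W$
$N{\left(o \right)} = - \frac{124}{65}$ ($N{\left(o \right)} = \left(-8\right) \frac{1}{5} + 4 \left(- \frac{1}{13}\right) = - \frac{8}{5} - \frac{4}{13} = - \frac{124}{65}$)
$y = \frac{17875}{26714}$ ($y = \frac{\left(385 - 197010\right) \frac{1}{2 \left(-107\right) - 146713}}{2} = \frac{\left(-196625\right) \frac{1}{-214 - 146713}}{2} = \frac{\left(-196625\right) \frac{1}{-146927}}{2} = \frac{\left(-196625\right) \left(- \frac{1}{146927}\right)}{2} = \frac{1}{2} \cdot \frac{17875}{13357} = \frac{17875}{26714} \approx 0.66912$)
$\frac{\left(-185598 - 146093\right) - 225928}{y} = \frac{\left(-185598 - 146093\right) - 225928}{\frac{17875}{26714}} = \left(-331691 - 225928\right) \frac{26714}{17875} = \left(-557619\right) \frac{26714}{17875} = - \frac{14896233966}{17875}$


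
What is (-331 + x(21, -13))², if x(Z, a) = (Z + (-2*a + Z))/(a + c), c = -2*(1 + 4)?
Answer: 58997761/529 ≈ 1.1153e+5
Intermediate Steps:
c = -10 (c = -2*5 = -10)
x(Z, a) = (-2*a + 2*Z)/(-10 + a) (x(Z, a) = (Z + (-2*a + Z))/(a - 10) = (Z + (Z - 2*a))/(-10 + a) = (-2*a + 2*Z)/(-10 + a))
(-331 + x(21, -13))² = (-331 + 2*(21 - 1*(-13))/(-10 - 13))² = (-331 + 2*(21 + 13)/(-23))² = (-331 + 2*(-1/23)*34)² = (-331 - 68/23)² = (-7681/23)² = 58997761/529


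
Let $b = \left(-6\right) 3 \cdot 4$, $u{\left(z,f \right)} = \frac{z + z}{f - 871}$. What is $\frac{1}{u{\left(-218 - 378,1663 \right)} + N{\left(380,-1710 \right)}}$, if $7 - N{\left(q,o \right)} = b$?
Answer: $\frac{99}{7672} \approx 0.012904$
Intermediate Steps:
$u{\left(z,f \right)} = \frac{2 z}{-871 + f}$
$b = -72$ ($b = \left(-18\right) 4 = -72$)
$N{\left(q,o \right)} = 79$ ($N{\left(q,o \right)} = 7 - -72 = 7 + 72 = 79$)
$\frac{1}{u{\left(-218 - 378,1663 \right)} + N{\left(380,-1710 \right)}} = \frac{1}{\frac{2 \left(-218 - 378\right)}{-871 + 1663} + 79} = \frac{1}{\frac{2 \left(-218 - 378\right)}{792} + 79} = \frac{1}{2 \left(-596\right) \frac{1}{792} + 79} = \frac{1}{- \frac{149}{99} + 79} = \frac{1}{\frac{7672}{99}} = \frac{99}{7672}$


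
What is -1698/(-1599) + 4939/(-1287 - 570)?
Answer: -1581425/989781 ≈ -1.5978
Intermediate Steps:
-1698/(-1599) + 4939/(-1287 - 570) = -1698*(-1/1599) + 4939/(-1857) = 566/533 + 4939*(-1/1857) = 566/533 - 4939/1857 = -1581425/989781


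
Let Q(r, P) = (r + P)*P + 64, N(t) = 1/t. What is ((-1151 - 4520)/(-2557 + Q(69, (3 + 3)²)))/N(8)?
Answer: -45368/1287 ≈ -35.251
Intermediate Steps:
Q(r, P) = 64 + P*(P + r) (Q(r, P) = (P + r)*P + 64 = P*(P + r) + 64 = 64 + P*(P + r))
((-1151 - 4520)/(-2557 + Q(69, (3 + 3)²)))/N(8) = ((-1151 - 4520)/(-2557 + (64 + ((3 + 3)²)² + (3 + 3)²*69)))/(1/8) = (-5671/(-2557 + (64 + (6²)² + 6²*69)))/(⅛) = -5671/(-2557 + (64 + 36² + 36*69))*8 = -5671/(-2557 + (64 + 1296 + 2484))*8 = -5671/(-2557 + 3844)*8 = -5671/1287*8 = -45368/1287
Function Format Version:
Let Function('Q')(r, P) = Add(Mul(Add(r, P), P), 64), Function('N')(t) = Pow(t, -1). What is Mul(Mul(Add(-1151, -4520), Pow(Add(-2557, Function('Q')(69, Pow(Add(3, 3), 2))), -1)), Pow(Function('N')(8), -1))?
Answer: Rational(-45368, 1287) ≈ -35.251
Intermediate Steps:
Function('Q')(r, P) = Add(64, Mul(P, Add(P, r))) (Function('Q')(r, P) = Add(Mul(Add(P, r), P), 64) = Add(Mul(P, Add(P, r)), 64) = Add(64, Mul(P, Add(P, r))))
Mul(Mul(Add(-1151, -4520), Pow(Add(-2557, Function('Q')(69, Pow(Add(3, 3), 2))), -1)), Pow(Function('N')(8), -1)) = Mul(Mul(Add(-1151, -4520), Pow(Add(-2557, Add(64, Pow(Pow(Add(3, 3), 2), 2), Mul(Pow(Add(3, 3), 2), 69))), -1)), Pow(Pow(8, -1), -1)) = Mul(Mul(-5671, Pow(Add(-2557, Add(64, Pow(Pow(6, 2), 2), Mul(Pow(6, 2), 69))), -1)), Pow(Rational(1, 8), -1)) = Mul(Mul(-5671, Pow(Add(-2557, Add(64, Pow(36, 2), Mul(36, 69))), -1)), 8) = Mul(Mul(-5671, Pow(Add(-2557, Add(64, 1296, 2484)), -1)), 8) = Mul(Mul(-5671, Pow(Add(-2557, 3844), -1)), 8) = Mul(Mul(-5671, Pow(1287, -1)), 8) = Mul(Mul(-5671, Rational(1, 1287)), 8) = Mul(Rational(-5671, 1287), 8) = Rational(-45368, 1287)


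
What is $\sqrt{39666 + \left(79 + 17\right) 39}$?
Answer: $\sqrt{43410} \approx 208.35$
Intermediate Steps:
$\sqrt{39666 + \left(79 + 17\right) 39} = \sqrt{39666 + 96 \cdot 39} = \sqrt{39666 + 3744} = \sqrt{43410}$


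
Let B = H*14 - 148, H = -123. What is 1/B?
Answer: -1/1870 ≈ -0.00053476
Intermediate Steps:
B = -1870 (B = -123*14 - 148 = -1722 - 148 = -1870)
1/B = 1/(-1870) = -1/1870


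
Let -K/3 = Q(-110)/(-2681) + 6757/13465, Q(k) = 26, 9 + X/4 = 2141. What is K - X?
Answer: -307911239401/36099665 ≈ -8529.5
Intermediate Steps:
X = 8528 (X = -36 + 4*2141 = -36 + 8564 = 8528)
K = -53296281/36099665 (K = -3*(26/(-2681) + 6757/13465) = -3*(26*(-1/2681) + 6757*(1/13465)) = -3*(-26/2681 + 6757/13465) = -3*17765427/36099665 = -53296281/36099665 ≈ -1.4764)
K - X = -53296281/36099665 - 1*8528 = -53296281/36099665 - 8528 = -307911239401/36099665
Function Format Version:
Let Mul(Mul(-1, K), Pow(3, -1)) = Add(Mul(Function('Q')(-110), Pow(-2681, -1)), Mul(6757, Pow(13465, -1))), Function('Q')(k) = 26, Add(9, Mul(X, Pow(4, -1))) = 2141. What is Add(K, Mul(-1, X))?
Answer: Rational(-307911239401, 36099665) ≈ -8529.5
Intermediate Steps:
X = 8528 (X = Add(-36, Mul(4, 2141)) = Add(-36, 8564) = 8528)
K = Rational(-53296281, 36099665) (K = Mul(-3, Add(Mul(26, Pow(-2681, -1)), Mul(6757, Pow(13465, -1)))) = Mul(-3, Add(Mul(26, Rational(-1, 2681)), Mul(6757, Rational(1, 13465)))) = Mul(-3, Add(Rational(-26, 2681), Rational(6757, 13465))) = Mul(-3, Rational(17765427, 36099665)) = Rational(-53296281, 36099665) ≈ -1.4764)
Add(K, Mul(-1, X)) = Add(Rational(-53296281, 36099665), Mul(-1, 8528)) = Add(Rational(-53296281, 36099665), -8528) = Rational(-307911239401, 36099665)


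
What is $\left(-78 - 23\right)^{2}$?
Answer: $10201$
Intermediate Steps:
$\left(-78 - 23\right)^{2} = \left(-101\right)^{2} = 10201$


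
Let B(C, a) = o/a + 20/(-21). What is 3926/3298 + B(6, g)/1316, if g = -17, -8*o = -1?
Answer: 433729867/364574112 ≈ 1.1897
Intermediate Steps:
o = 1/8 (o = -1/8*(-1) = 1/8 ≈ 0.12500)
B(C, a) = -20/21 + 1/(8*a) (B(C, a) = 1/(8*a) + 20/(-21) = 1/(8*a) + 20*(-1/21) = 1/(8*a) - 20/21 = -20/21 + 1/(8*a))
3926/3298 + B(6, g)/1316 = 3926/3298 + ((1/168)*(21 - 160*(-17))/(-17))/1316 = 3926*(1/3298) + ((1/168)*(-1/17)*(21 + 2720))*(1/1316) = 1963/1649 + ((1/168)*(-1/17)*2741)*(1/1316) = 1963/1649 - 2741/2856*1/1316 = 1963/1649 - 2741/3758496 = 433729867/364574112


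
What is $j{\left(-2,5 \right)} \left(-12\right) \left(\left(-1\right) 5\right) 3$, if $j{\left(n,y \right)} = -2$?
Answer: $-360$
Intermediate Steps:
$j{\left(-2,5 \right)} \left(-12\right) \left(\left(-1\right) 5\right) 3 = \left(-2\right) \left(-12\right) \left(\left(-1\right) 5\right) 3 = 24 \left(-5\right) 3 = \left(-120\right) 3 = -360$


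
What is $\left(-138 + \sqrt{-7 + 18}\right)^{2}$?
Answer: $\left(138 - \sqrt{11}\right)^{2} \approx 18140.0$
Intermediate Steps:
$\left(-138 + \sqrt{-7 + 18}\right)^{2} = \left(-138 + \sqrt{11}\right)^{2}$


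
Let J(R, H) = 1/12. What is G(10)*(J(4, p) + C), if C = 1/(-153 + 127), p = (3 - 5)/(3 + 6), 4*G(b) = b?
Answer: 35/312 ≈ 0.11218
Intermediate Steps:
G(b) = b/4
p = -2/9 ≈ -0.22222
J(R, H) = 1/12
C = -1/26 (C = 1/(-26) = -1/26 ≈ -0.038462)
G(10)*(J(4, p) + C) = ((¼)*10)*(1/12 - 1/26) = (5/2)*(7/156) = 35/312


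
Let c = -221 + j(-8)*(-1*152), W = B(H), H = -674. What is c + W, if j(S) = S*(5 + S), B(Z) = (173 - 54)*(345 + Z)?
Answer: -43020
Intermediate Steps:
B(Z) = 41055 + 119*Z (B(Z) = 119*(345 + Z) = 41055 + 119*Z)
W = -39151 (W = 41055 + 119*(-674) = 41055 - 80206 = -39151)
c = -3869 (c = -221 + (-8*(5 - 8))*(-1*152) = -221 - 8*(-3)*(-152) = -221 + 24*(-152) = -221 - 3648 = -3869)
c + W = -3869 - 39151 = -43020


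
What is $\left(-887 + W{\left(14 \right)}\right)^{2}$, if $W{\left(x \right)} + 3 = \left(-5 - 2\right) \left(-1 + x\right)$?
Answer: $962361$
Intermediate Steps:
$W{\left(x \right)} = 4 - 7 x$ ($W{\left(x \right)} = -3 + \left(-5 - 2\right) \left(-1 + x\right) = -3 - 7 \left(-1 + x\right) = -3 - \left(-7 + 7 x\right) = 4 - 7 x$)
$\left(-887 + W{\left(14 \right)}\right)^{2} = \left(-887 + \left(4 - 98\right)\right)^{2} = \left(-887 - 94\right)^{2} = \left(-981\right)^{2} = 962361$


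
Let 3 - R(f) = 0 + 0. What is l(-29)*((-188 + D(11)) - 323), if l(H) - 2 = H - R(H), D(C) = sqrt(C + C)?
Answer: 15330 - 30*sqrt(22) ≈ 15189.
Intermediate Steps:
R(f) = 3 (R(f) = 3 - (0 + 0) = 3 - 1*0 = 3 + 0 = 3)
D(C) = sqrt(2)*sqrt(C) (D(C) = sqrt(2*C) = sqrt(2)*sqrt(C))
l(H) = -1 + H (l(H) = 2 + (H - 1*3) = 2 + (H - 3) = 2 + (-3 + H) = -1 + H)
l(-29)*((-188 + D(11)) - 323) = (-1 - 29)*((-188 + sqrt(2)*sqrt(11)) - 323) = -30*((-188 + sqrt(22)) - 323) = -30*(-511 + sqrt(22)) = 15330 - 30*sqrt(22)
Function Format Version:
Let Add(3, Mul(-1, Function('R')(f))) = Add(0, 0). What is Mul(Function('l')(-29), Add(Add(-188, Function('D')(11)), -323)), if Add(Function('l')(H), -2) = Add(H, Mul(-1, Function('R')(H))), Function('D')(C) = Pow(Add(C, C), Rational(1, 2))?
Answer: Add(15330, Mul(-30, Pow(22, Rational(1, 2)))) ≈ 15189.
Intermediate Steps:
Function('R')(f) = 3 (Function('R')(f) = Add(3, Mul(-1, Add(0, 0))) = Add(3, Mul(-1, 0)) = Add(3, 0) = 3)
Function('D')(C) = Mul(Pow(2, Rational(1, 2)), Pow(C, Rational(1, 2))) (Function('D')(C) = Pow(Mul(2, C), Rational(1, 2)) = Mul(Pow(2, Rational(1, 2)), Pow(C, Rational(1, 2))))
Function('l')(H) = Add(-1, H) (Function('l')(H) = Add(2, Add(H, Mul(-1, 3))) = Add(2, Add(H, -3)) = Add(2, Add(-3, H)) = Add(-1, H))
Mul(Function('l')(-29), Add(Add(-188, Function('D')(11)), -323)) = Mul(Add(-1, -29), Add(Add(-188, Mul(Pow(2, Rational(1, 2)), Pow(11, Rational(1, 2)))), -323)) = Mul(-30, Add(Add(-188, Pow(22, Rational(1, 2))), -323)) = Mul(-30, Add(-511, Pow(22, Rational(1, 2)))) = Add(15330, Mul(-30, Pow(22, Rational(1, 2))))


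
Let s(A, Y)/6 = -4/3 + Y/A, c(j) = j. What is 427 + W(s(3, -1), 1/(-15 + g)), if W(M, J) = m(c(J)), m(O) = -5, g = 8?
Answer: 422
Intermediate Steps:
s(A, Y) = -8 + 6*Y/A (s(A, Y) = 6*(-4/3 + Y/A) = -8 + 6*Y/A)
W(M, J) = -5
427 + W(s(3, -1), 1/(-15 + g)) = 427 - 5 = 422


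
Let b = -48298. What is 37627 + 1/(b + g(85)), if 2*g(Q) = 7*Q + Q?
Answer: 1804515665/47958 ≈ 37627.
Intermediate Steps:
g(Q) = 4*Q (g(Q) = (7*Q + Q)/2 = (8*Q)/2 = 4*Q)
37627 + 1/(b + g(85)) = 37627 + 1/(-48298 + 4*85) = 37627 + 1/(-48298 + 340) = 37627 + 1/(-47958) = 37627 - 1/47958 = 1804515665/47958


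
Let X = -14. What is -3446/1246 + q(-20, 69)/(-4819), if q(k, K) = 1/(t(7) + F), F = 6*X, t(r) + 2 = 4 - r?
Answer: -8303130/3002237 ≈ -2.7656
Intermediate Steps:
t(r) = 2 - r (t(r) = -2 + (4 - r) = 2 - r)
F = -84 (F = 6*(-14) = -84)
q(k, K) = -1/89 (q(k, K) = 1/((2 - 1*7) - 84) = 1/((2 - 7) - 84) = 1/(-5 - 84) = 1/(-89) = -1/89)
-3446/1246 + q(-20, 69)/(-4819) = -3446/1246 - 1/89/(-4819) = -3446*1/1246 - 1/89*(-1/4819) = -1723/623 + 1/428891 = -8303130/3002237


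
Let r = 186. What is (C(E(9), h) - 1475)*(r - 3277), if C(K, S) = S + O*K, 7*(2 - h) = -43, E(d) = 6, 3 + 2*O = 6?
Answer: 31543655/7 ≈ 4.5062e+6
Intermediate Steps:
O = 3/2 (O = -3/2 + (1/2)*6 = -3/2 + 3 = 3/2 ≈ 1.5000)
h = 57/7 (h = 2 - 1/7*(-43) = 2 + 43/7 = 57/7 ≈ 8.1429)
C(K, S) = S + 3*K/2
(C(E(9), h) - 1475)*(r - 3277) = ((57/7 + (3/2)*6) - 1475)*(186 - 3277) = ((57/7 + 9) - 1475)*(-3091) = (120/7 - 1475)*(-3091) = -10205/7*(-3091) = 31543655/7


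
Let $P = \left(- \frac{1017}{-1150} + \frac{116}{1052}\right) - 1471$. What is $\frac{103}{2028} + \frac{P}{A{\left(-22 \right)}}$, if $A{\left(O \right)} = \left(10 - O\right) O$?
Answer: $\frac{230896600003}{107952873600} \approx 2.1389$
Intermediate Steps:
$A{\left(O \right)} = O \left(10 - O\right)$
$P = - \frac{444603129}{302450}$ ($P = \left(\left(-1017\right) \left(- \frac{1}{1150}\right) + 116 \cdot \frac{1}{1052}\right) - 1471 = \left(\frac{1017}{1150} + \frac{29}{263}\right) - 1471 = \frac{300821}{302450} - 1471 = - \frac{444603129}{302450} \approx -1470.0$)
$\frac{103}{2028} + \frac{P}{A{\left(-22 \right)}} = \frac{103}{2028} - \frac{444603129}{302450 \left(- 22 \left(10 - -22\right)\right)} = 103 \cdot \frac{1}{2028} - \frac{444603129}{302450 \left(- 22 \left(10 + 22\right)\right)} = \frac{103}{2028} - \frac{444603129}{302450 \left(\left(-22\right) 32\right)} = \frac{103}{2028} - \frac{444603129}{302450 \left(-704\right)} = \frac{103}{2028} - - \frac{444603129}{212924800} = \frac{103}{2028} + \frac{444603129}{212924800} = \frac{230896600003}{107952873600}$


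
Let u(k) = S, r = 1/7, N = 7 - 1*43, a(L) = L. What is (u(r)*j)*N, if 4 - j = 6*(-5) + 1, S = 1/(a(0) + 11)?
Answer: -108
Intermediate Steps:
N = -36 (N = 7 - 43 = -36)
S = 1/11 (S = 1/(0 + 11) = 1/11 ≈ 0.090909)
r = ⅐ ≈ 0.14286
j = 33 (j = 4 - (6*(-5) + 1) = 4 - (-30 + 1) = 4 - 1*(-29) = 4 + 29 = 33)
u(k) = 1/11
(u(r)*j)*N = ((1/11)*33)*(-36) = 3*(-36) = -108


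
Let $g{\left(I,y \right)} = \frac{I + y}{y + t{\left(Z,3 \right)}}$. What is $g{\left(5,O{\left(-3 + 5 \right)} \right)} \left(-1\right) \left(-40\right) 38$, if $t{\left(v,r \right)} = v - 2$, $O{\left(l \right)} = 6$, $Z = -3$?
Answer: $16720$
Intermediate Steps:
$t{\left(v,r \right)} = -2 + v$
$g{\left(I,y \right)} = \frac{I + y}{-5 + y}$ ($g{\left(I,y \right)} = \frac{I + y}{y - 5} = \frac{I + y}{-5 + y}$)
$g{\left(5,O{\left(-3 + 5 \right)} \right)} \left(-1\right) \left(-40\right) 38 = \frac{5 + 6}{-5 + 6} \left(-1\right) \left(-40\right) 38 = 1^{-1} \cdot 11 \left(-1\right) \left(-40\right) 38 = 1 \cdot 11 \left(-1\right) \left(-40\right) 38 = 11 \left(-1\right) \left(-40\right) 38 = \left(-11\right) \left(-40\right) 38 = 440 \cdot 38 = 16720$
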